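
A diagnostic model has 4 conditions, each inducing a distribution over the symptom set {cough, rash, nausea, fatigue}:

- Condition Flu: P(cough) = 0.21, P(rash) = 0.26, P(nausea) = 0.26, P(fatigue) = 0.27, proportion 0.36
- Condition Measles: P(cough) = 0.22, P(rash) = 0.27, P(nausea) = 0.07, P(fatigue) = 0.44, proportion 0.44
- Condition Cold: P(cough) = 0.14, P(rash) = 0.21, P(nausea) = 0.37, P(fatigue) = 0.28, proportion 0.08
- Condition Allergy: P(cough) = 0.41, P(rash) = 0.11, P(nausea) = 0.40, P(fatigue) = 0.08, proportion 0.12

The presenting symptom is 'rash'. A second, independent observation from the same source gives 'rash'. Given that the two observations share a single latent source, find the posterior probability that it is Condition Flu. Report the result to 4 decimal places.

Posterior ∝ prior × likelihood, so P(k | x) ∝ w_k f_k(x); normalise over all components.
Since both observations come from the same component, the likelihood for component k is f_k(x₁)·f_k(x₂).
  L_Flu = [0.26] × [0.26] = 0.0676
  L_Measles = [0.27] × [0.27] = 0.0729
  L_Cold = [0.21] × [0.21] = 0.0441
  L_Allergy = [0.11] × [0.11] = 0.0121
Multiply by the mixture weights:
  w_Flu·L_Flu = 0.36 × 0.0676 = 0.024336
  w_Measles·L_Measles = 0.44 × 0.0729 = 0.032076
  w_Cold·L_Cold = 0.08 × 0.0441 = 0.003528
  w_Allergy·L_Allergy = 0.12 × 0.0121 = 0.001452
Marginal: 0.024336 + 0.032076 + 0.003528 + 0.001452 = 0.061392
Responsibility of Condition Flu: 0.024336 / 0.061392 ≈ 0.3964

0.3964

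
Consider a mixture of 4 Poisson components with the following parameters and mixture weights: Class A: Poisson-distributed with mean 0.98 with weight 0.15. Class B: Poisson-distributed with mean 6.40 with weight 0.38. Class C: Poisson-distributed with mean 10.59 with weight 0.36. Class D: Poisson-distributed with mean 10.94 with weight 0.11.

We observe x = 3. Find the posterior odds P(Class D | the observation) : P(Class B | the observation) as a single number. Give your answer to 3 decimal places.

The posterior odds equal the prior odds times the likelihood ratio: (π_i/π_j)·(f_i(x)/f_j(x)).
Evaluate each component's likelihood at the observed value:
  p_A = 0.0588733
  p_B = 0.0725945
  p_C = 0.00498148
  p_D = 0.00387007
Posterior odds = (π_D·p_D) / (π_B·p_B) = (0.11·0.00387007) / (0.38·0.0725945) = 0.000425708 / 0.0275859 ≈ 0.015

0.015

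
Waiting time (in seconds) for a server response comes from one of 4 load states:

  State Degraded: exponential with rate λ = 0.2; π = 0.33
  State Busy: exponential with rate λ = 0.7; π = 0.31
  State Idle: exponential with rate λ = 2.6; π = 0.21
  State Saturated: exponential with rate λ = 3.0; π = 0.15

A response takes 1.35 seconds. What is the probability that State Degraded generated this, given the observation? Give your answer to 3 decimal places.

P(component k | x) = w_k·f_k(x) / marginal(x), where marginal(x) = Σ_j w_j·f_j(x).
Evaluate each component's likelihood at the observed value:
  p_Degraded = 0.152676
  p_Busy = 0.272076
  p_Idle = 0.077732
  p_Saturated = 0.0522671
Prior × likelihood for each component:
  w_Degraded·p_Degraded = 0.33 × 0.152676 = 0.050383
  w_Busy·p_Busy = 0.31 × 0.272076 = 0.0843435
  w_Idle·p_Idle = 0.21 × 0.077732 = 0.0163237
  w_Saturated·p_Saturated = 0.15 × 0.0522671 = 0.00784007
Evidence: 0.050383 + 0.0843435 + 0.0163237 + 0.00784007 = 0.15889
So the posterior for State Degraded is 0.050383 / 0.15889 ≈ 0.317.

0.317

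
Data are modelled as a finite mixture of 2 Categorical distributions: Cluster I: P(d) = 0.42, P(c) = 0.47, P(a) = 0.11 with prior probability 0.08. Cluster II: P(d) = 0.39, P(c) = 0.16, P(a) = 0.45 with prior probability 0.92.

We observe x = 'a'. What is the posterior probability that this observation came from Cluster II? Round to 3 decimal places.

0.979

The responsibility of component k is π_k f_k(x) divided by Σ_j π_j f_j(x).
Evaluate each component's likelihood at the observed value:
  f_I = 0.11
  f_II = 0.45
Unnormalised posteriors:
  π_I·f_I = 0.08 × 0.11 = 0.0088
  π_II·f_II = 0.92 × 0.45 = 0.414
Normaliser: 0.0088 + 0.414 = 0.4228
Responsibility of Cluster II: 0.414 / 0.4228 ≈ 0.979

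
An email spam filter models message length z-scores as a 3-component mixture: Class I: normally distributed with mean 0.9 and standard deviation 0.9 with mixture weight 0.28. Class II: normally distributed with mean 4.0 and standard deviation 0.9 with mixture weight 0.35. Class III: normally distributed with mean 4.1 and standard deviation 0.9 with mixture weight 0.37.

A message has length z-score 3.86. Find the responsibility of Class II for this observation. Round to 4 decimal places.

The responsibility of component k is π_k f_k(x) divided by Σ_j π_j f_j(x).
Normal densities:
  p_I = (1/(0.9·√(2π)))·exp(−(3.86−0.9)²/(2·0.9²)) = 0.443269·exp(-5.40840) = 0.00198532
  p_II = (1/(0.9·√(2π)))·exp(−(3.86−4.0)²/(2·0.9²)) = 0.443269·exp(-0.01210) = 0.437939
  p_III = (1/(0.9·√(2π)))·exp(−(3.86−4.1)²/(2·0.9²)) = 0.443269·exp(-0.03556) = 0.427785
Multiply by the mixture weights:
  π_I·p_I = 0.28 × 0.00198532 = 0.000555891
  π_II·p_II = 0.35 × 0.437939 = 0.153278
  π_III·p_III = 0.37 × 0.427785 = 0.158281
Sum: 0.000555891 + 0.153278 + 0.158281 = 0.312115
Responsibility of Class II: 0.153278 / 0.312115 ≈ 0.4911

0.4911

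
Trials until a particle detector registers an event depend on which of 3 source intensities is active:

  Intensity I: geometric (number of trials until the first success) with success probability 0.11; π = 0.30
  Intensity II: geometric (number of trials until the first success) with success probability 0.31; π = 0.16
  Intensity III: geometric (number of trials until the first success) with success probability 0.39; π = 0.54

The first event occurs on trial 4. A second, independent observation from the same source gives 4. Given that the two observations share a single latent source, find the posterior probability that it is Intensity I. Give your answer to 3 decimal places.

0.234

Posterior ∝ prior × likelihood, so P(k | x) ∝ π_k f_k(x); normalise over all components.
Since both observations come from the same component, the likelihood for component k is f_k(x₁)·f_k(x₂).
  f_I = [0.0775466] × [0.0775466] = 0.00601347
  f_II = [0.101838] × [0.101838] = 0.0103709
  f_III = [0.0885226] × [0.0885226] = 0.00783625
Weight by the priors:
  π_I·f_I = 0.30 × 0.00601347 = 0.00180404
  π_II·f_II = 0.16 × 0.0103709 = 0.00165935
  π_III·f_III = 0.54 × 0.00783625 = 0.00423157
Normaliser: 0.00180404 + 0.00165935 + 0.00423157 = 0.00769497
Responsibility of Intensity I: 0.00180404 / 0.00769497 ≈ 0.234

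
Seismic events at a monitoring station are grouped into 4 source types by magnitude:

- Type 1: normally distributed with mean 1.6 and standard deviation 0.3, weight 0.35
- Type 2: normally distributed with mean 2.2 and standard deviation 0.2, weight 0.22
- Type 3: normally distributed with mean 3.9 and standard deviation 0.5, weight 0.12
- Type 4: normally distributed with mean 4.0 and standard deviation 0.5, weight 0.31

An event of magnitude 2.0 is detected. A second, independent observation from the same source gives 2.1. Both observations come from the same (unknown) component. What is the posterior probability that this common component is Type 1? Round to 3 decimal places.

0.119

P(component k | x) = P(Z=k)·f_k(x) / marginal(x), where marginal(x) = Σ_j P(Z=j)·f_j(x).
Since both observations come from the same component, the likelihood for component k is f_k(x₁)·f_k(x₂).
  p_1 = [(1/(0.3·√(2π)))·exp(−(2.0−1.6)²/(2·0.3²)) = 1.329808·exp(-0.88889) = 0.5467] × [0.33159] = 0.181281
  p_2 = [(1/(0.2·√(2π)))·exp(−(2.0−2.2)²/(2·0.2²)) = 1.994711·exp(-0.50000) = 1.20985] × [1.76033] = 2.12974
  p_3 = [(1/(0.5·√(2π)))·exp(−(2.0−3.9)²/(2·0.5²)) = 0.797885·exp(-7.22000) = 0.000583894] × [0.0012238] = 7.14572e-07
  p_4 = [(1/(0.5·√(2π)))·exp(−(2.0−4.0)²/(2·0.5²)) = 0.797885·exp(-8.00000) = 0.00026766] × [0.000583894] = 1.56285e-07
Unnormalised posteriors:
  P(Z=1)·p_1 = 0.35 × 0.181281 = 0.0634482
  P(Z=2)·p_2 = 0.22 × 2.12974 = 0.468542
  P(Z=3)·p_3 = 0.12 × 7.14572e-07 = 8.57486e-08
  P(Z=4)·p_4 = 0.31 × 1.56285e-07 = 4.84484e-08
Evidence: 0.0634482 + 0.468542 + 8.57486e-08 + 4.84484e-08 = 0.531991
P(Type 1 | x₁, x₂) = 0.0634482 / 0.531991 ≈ 0.119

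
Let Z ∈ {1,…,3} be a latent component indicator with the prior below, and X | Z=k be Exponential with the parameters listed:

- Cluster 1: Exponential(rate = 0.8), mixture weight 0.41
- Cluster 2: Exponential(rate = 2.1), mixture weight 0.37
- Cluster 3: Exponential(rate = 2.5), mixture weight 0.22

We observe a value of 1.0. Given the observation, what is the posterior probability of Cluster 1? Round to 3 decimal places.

0.512

By Bayes' theorem, P(k | x) = w_k f_k(x) / Σ_j w_j f_j(x).
Evaluate each component's likelihood at the observed value:
  L_1 = 0.8·e^(−0.8·1.0) = 0.8·e^(−0.8000) = 0.359463
  L_2 = 2.1·e^(−2.1·1.0) = 2.1·e^(−2.1000) = 0.257158
  L_3 = 2.5·e^(−2.5·1.0) = 2.5·e^(−2.5000) = 0.205212
Prior × likelihood for each component:
  w_1·L_1 = 0.41 × 0.359463 = 0.14738
  w_2·L_2 = 0.37 × 0.257158 = 0.0951486
  w_3·L_3 = 0.22 × 0.205212 = 0.0451467
Denominator: 0.14738 + 0.0951486 + 0.0451467 = 0.287675
So the posterior for Cluster 1 is 0.14738 / 0.287675 ≈ 0.512.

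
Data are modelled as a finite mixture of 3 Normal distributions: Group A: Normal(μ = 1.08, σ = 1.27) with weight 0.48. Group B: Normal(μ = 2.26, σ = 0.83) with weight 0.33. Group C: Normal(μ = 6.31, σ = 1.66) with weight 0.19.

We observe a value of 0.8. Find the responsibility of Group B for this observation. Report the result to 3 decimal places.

0.186

The responsibility of component k is P(Z=k) f_k(x) divided by Σ_j P(Z=j) f_j(x).
Component likelihoods at x = 0.8:
  f_A = 0.306585
  f_B = 0.102314
  f_C = 0.000973555
Weight by the priors:
  P(Z=A)·f_A = 0.48 × 0.306585 = 0.147161
  P(Z=B)·f_B = 0.33 × 0.102314 = 0.0337635
  P(Z=C)·f_C = 0.19 × 0.000973555 = 0.000184975
Denominator: 0.147161 + 0.0337635 + 0.000184975 = 0.181109
P(Group B | data) = 0.0337635 / 0.181109 ≈ 0.186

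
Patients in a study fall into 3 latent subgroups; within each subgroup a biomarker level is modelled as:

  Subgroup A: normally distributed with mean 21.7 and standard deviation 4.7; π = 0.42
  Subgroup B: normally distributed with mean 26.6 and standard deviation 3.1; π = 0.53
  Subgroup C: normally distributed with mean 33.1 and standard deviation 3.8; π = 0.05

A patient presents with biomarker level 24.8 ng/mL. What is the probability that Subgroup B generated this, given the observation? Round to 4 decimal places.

By Bayes' theorem, P(k | x) = P(Z=k) f_k(x) / Σ_j P(Z=j) f_j(x).
Evaluate each component's likelihood at the observed value:
  p_A = (1/(4.7·√(2π)))·exp(−(24.8−21.7)²/(2·4.7²)) = 0.084881·exp(-0.21752) = 0.0682881
  p_B = (1/(3.1·√(2π)))·exp(−(24.8−26.6)²/(2·3.1²)) = 0.128691·exp(-0.16857) = 0.108727
  p_C = (1/(3.8·√(2π)))·exp(−(24.8−33.1)²/(2·3.8²)) = 0.104985·exp(-2.38539) = 0.0096642
Unnormalised posteriors:
  P(Z=A)·p_A = 0.42 × 0.0682881 = 0.028681
  P(Z=B)·p_B = 0.53 × 0.108727 = 0.0576253
  P(Z=C)·p_C = 0.05 × 0.0096642 = 0.00048321
Sum: 0.028681 + 0.0576253 + 0.00048321 = 0.0867895
So the posterior for Subgroup B is 0.0576253 / 0.0867895 ≈ 0.6640.

0.6640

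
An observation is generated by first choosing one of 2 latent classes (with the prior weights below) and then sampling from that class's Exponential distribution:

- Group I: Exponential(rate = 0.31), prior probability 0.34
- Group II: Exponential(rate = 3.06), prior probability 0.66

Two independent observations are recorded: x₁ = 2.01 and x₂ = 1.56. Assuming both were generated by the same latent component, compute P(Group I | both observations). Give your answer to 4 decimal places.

P(component k | x) = P(Z=k)·f_k(x) / marginal(x), where marginal(x) = Σ_j P(Z=j)·f_j(x).
Since both observations come from the same component, the likelihood for component k is f_k(x₁)·f_k(x₂).
  L_I = [0.166247] × [0.191134] = 0.0317753
  L_II = [0.00652454] × [0.0258567] = 0.000168703
Prior × likelihood for each component:
  P(Z=I)·L_I = 0.34 × 0.0317753 = 0.0108036
  P(Z=II)·L_II = 0.66 × 0.000168703 = 0.000111344
Normaliser: 0.0108036 + 0.000111344 = 0.0109149
Responsibility of Group I: 0.0108036 / 0.0109149 ≈ 0.9898

0.9898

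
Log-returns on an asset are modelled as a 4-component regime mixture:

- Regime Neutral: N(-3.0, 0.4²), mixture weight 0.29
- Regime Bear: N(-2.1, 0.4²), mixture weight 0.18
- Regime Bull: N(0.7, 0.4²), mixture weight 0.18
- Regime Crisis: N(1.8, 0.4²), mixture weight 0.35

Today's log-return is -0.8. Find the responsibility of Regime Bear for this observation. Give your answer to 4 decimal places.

P(component k | x) = P(Z=k)·f_k(x) / marginal(x), where marginal(x) = Σ_j P(Z=j)·f_j(x).
Component likelihoods at x = -0.8:
  L_Neutral = (1/(0.4·√(2π)))·exp(−(-0.8−-3.0)²/(2·0.4²)) = 0.997356·exp(-15.12500) = 2.69244e-07
  L_Bear = (1/(0.4·√(2π)))·exp(−(-0.8−-2.1)²/(2·0.4²)) = 0.997356·exp(-5.28125) = 0.00507262
  L_Bull = (1/(0.4·√(2π)))·exp(−(-0.8−0.7)²/(2·0.4²)) = 0.997356·exp(-7.03125) = 0.000881489
  L_Crisis = (1/(0.4·√(2π)))·exp(−(-0.8−1.8)²/(2·0.4²)) = 0.997356·exp(-21.12500) = 6.67389e-10
Unnormalised posteriors:
  P(Z=Neutral)·L_Neutral = 0.29 × 2.69244e-07 = 7.80808e-08
  P(Z=Bear)·L_Bear = 0.18 × 0.00507262 = 0.000913072
  P(Z=Bull)·L_Bull = 0.18 × 0.000881489 = 0.000158668
  P(Z=Crisis)·L_Crisis = 0.35 × 6.67389e-10 = 2.33586e-10
Marginal: 7.80808e-08 + 0.000913072 + 0.000158668 + 2.33586e-10 = 0.00107182
Responsibility of Regime Bear: 0.000913072 / 0.00107182 ≈ 0.8519

0.8519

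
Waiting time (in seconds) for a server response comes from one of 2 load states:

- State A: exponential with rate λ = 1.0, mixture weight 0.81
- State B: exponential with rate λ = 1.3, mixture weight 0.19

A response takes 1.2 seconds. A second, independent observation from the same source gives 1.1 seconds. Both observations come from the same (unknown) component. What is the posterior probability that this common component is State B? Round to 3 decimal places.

Posterior ∝ prior × likelihood, so P(k | x) ∝ π_k f_k(x); normalise over all components.
Since both observations come from the same component, the likelihood for component k is f_k(x₁)·f_k(x₂).
  p_A = [1.0·e^(−1.0·1.2) = 1.0·e^(−1.2000) = 0.301194] × [0.332871] = 0.100259
  p_B = [1.3·e^(−1.3·1.2) = 1.3·e^(−1.5600) = 0.273177] × [0.311102] = 0.0849858
Unnormalised posteriors:
  π_A·p_A = 0.81 × 0.100259 = 0.0812097
  π_B·p_B = 0.19 × 0.0849858 = 0.0161473
Normaliser: 0.0812097 + 0.0161473 = 0.097357
P(State B | x) ≈ 0.166

0.166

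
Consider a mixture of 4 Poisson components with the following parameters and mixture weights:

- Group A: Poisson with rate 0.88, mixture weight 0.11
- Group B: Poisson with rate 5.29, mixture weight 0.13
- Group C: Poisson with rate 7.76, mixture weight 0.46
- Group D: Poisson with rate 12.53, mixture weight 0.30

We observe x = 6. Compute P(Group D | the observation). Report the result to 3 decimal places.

0.068

Apply Bayes' rule: the posterior for each component is proportional to its prior times its likelihood at x.
Evaluate each component's likelihood at the observed value:
  L_A = e^(−0.88)·0.88^6/6! = 0.000267537
  L_B = e^(−5.29)·5.29^6/6! = 0.153456
  L_C = e^(−7.76)·7.76^6/6! = 0.129334
  L_D = e^(−12.53)·12.53^6/6! = 0.0194386
Weight by the priors:
  π_A·L_A = 0.11 × 0.000267537 = 2.94291e-05
  π_B·L_B = 0.13 × 0.153456 = 0.0199493
  π_C·L_C = 0.46 × 0.129334 = 0.0594936
  π_D·L_D = 0.30 × 0.0194386 = 0.00583157
Evidence: 2.94291e-05 + 0.0199493 + 0.0594936 + 0.00583157 = 0.0853039
P(Group D | data) ≈ 0.068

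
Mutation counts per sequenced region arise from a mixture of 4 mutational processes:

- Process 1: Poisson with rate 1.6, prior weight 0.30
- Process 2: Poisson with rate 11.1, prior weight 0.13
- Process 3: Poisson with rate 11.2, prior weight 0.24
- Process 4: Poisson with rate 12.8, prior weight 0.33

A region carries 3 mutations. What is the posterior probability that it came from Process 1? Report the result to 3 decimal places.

0.964

Posterior ∝ prior × likelihood, so P(k | x) ∝ w_k f_k(x); normalise over all components.
Component likelihoods at x = 3 mutations:
  p_1 = e^(−1.6)·1.6^3/3! = 0.137828
  p_2 = e^(−11.1)·11.1^3/3! = 0.00344468
  p_3 = e^(−11.2)·11.2^3/3! = 0.00320188
  p_4 = e^(−12.8)·12.8^3/3! = 0.00096496
Prior × likelihood for each component:
  w_1·p_1 = 0.30 × 0.137828 = 0.0413484
  w_2·p_2 = 0.13 × 0.00344468 = 0.000447808
  w_3·p_3 = 0.24 × 0.00320188 = 0.00076845
  w_4·p_4 = 0.33 × 0.00096496 = 0.000318437
Evidence: 0.0413484 + 0.000447808 + 0.00076845 + 0.000318437 = 0.0428831
P(Process 1 | the observation) ≈ 0.964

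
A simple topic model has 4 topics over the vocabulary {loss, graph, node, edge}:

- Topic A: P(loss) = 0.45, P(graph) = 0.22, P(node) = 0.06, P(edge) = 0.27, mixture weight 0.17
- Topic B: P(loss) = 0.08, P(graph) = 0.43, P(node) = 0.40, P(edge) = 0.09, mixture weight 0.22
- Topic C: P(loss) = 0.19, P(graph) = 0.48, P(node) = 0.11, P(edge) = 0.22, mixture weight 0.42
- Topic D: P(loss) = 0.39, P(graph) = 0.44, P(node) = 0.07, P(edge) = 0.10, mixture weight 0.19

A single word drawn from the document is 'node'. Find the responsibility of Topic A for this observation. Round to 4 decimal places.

0.0647

The responsibility of component k is π_k f_k(x) divided by Σ_j π_j f_j(x).
Categorical probabilities:
  f_A = 0.06
  f_B = 0.4
  f_C = 0.11
  f_D = 0.07
Prior × likelihood for each component:
  π_A·f_A = 0.17 × 0.06 = 0.0102
  π_B·f_B = 0.22 × 0.4 = 0.088
  π_C·f_C = 0.42 × 0.11 = 0.0462
  π_D·f_D = 0.19 × 0.07 = 0.0133
Normaliser: 0.0102 + 0.088 + 0.0462 + 0.0133 = 0.1577
P(Topic A | data) = 0.0102 / 0.1577 ≈ 0.0647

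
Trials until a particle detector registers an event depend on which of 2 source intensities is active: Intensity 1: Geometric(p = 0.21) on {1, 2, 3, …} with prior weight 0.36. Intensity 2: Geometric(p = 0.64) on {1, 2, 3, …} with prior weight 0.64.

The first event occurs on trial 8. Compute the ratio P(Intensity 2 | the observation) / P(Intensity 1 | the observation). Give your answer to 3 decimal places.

0.022

Only the two components matter; the odds are (w_i f_i(x)) / (w_j f_j(x)).
Evaluate each component's likelihood at the observed value:
  p_1 = 0.0403282
  p_2 = 0.000501531
Posterior odds = (w_2·p_2) / (w_1·p_1) = (0.64·0.000501531) / (0.36·0.0403282) = 0.00032098 / 0.0145182 ≈ 0.022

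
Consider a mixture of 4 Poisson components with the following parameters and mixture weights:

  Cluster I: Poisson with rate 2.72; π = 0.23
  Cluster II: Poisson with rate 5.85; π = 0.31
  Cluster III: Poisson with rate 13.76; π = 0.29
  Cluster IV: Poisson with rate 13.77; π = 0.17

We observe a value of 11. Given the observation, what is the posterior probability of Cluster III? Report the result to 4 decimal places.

The responsibility of component k is π_k f_k(x) divided by Σ_j π_j f_j(x).
Evaluate each component's likelihood at the observed value:
  L_I = e^(−2.72)·2.72^11/11! = 9.94996e-05
  L_II = e^(−5.85)·5.85^11/11! = 0.0198124
  L_III = e^(−13.76)·13.76^11/11! = 0.0886656
  L_IV = e^(−13.77)·13.77^11/11! = 0.0884876
Multiply by the mixture weights:
  π_I·L_I = 0.23 × 9.94996e-05 = 2.28849e-05
  π_II·L_II = 0.31 × 0.0198124 = 0.00614183
  π_III·L_III = 0.29 × 0.0886656 = 0.025713
  π_IV·L_IV = 0.17 × 0.0884876 = 0.0150429
Normaliser: 2.28849e-05 + 0.00614183 + 0.025713 + 0.0150429 = 0.0469206
So the posterior for Cluster III is 0.025713 / 0.0469206 ≈ 0.5480.

0.5480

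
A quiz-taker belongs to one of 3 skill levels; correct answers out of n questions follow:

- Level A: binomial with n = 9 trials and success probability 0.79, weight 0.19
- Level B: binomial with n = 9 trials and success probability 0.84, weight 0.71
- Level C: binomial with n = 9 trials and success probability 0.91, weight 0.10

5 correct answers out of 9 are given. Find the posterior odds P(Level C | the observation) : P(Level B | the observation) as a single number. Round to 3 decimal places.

Posterior odds = (π_i f_i(x)) / (π_j f_j(x)); the normalising sum cancels.
Evaluate each component's likelihood at the observed value:
  p_A = C(9,5)·0.79^5·0.21^4 = 126·0.307706·0.00194481 = 0.0754021
  p_B = C(9,5)·0.84^5·0.16^4 = 126·0.418212·0.00065536 = 0.034534
  p_C = C(9,5)·0.91^5·0.09^4 = 126·0.624032·6.561e-05 = 0.00515879
0.000515879 / 0.0245191 ≈ 0.021

0.021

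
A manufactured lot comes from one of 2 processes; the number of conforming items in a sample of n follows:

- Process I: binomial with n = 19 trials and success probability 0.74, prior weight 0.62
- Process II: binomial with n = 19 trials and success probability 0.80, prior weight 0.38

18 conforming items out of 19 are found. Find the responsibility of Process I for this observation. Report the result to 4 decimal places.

P(component k | x) = π_k·f_k(x) / marginal(x), where marginal(x) = Σ_j π_j·f_j(x).
Evaluate each component's likelihood at the observed value:
  f_I = 0.0218725
  f_II = 0.0684547
Weight by the priors:
  π_I·f_I = 0.62 × 0.0218725 = 0.0135609
  π_II·f_II = 0.38 × 0.0684547 = 0.0260128
Sum: 0.0135609 + 0.0260128 = 0.0395737
So the posterior for Process I is 0.0135609 / 0.0395737 ≈ 0.3427.

0.3427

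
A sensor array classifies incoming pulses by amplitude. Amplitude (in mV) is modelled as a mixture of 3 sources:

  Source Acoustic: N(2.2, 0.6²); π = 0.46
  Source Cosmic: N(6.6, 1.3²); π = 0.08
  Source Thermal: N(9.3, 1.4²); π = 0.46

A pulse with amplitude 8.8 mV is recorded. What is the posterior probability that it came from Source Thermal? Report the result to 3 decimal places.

0.954

Posterior ∝ prior × likelihood, so P(k | x) ∝ π_k f_k(x); normalise over all components.
Evaluate each component's likelihood at the observed value:
  f_Acoustic = (1/(0.6·√(2π)))·exp(−(8.8−2.2)²/(2·0.6²)) = 0.664904·exp(-60.50000) = 3.53137e-27
  f_Cosmic = (1/(1.3·√(2π)))·exp(−(8.8−6.6)²/(2·1.3²)) = 0.306879·exp(-1.43195) = 0.0732955
  f_Thermal = (1/(1.4·√(2π)))·exp(−(8.8−9.3)²/(2·1.4²)) = 0.284959·exp(-0.06378) = 0.267353
Unnormalised posteriors:
  π_Acoustic·f_Acoustic = 0.46 × 3.53137e-27 = 1.62443e-27
  π_Cosmic·f_Cosmic = 0.08 × 0.0732955 = 0.00586364
  π_Thermal·f_Thermal = 0.46 × 0.267353 = 0.122982
Normaliser: 1.62443e-27 + 0.00586364 + 0.122982 = 0.128846
P(Source Thermal | the observation) ≈ 0.954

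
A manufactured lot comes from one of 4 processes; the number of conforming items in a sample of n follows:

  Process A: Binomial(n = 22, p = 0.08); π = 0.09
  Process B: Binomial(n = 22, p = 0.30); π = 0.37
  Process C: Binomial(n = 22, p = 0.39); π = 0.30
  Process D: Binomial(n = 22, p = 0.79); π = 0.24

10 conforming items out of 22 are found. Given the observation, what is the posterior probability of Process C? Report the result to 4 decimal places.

0.6807

By Bayes' theorem, P(k | x) = w_k f_k(x) / Σ_j w_j f_j(x).
Evaluate each component's likelihood at the observed value:
  p_A = 2.55282e-06
  p_B = 0.0528513
  p_C = 0.139724
  p_D = 0.00045037
Weight by the priors:
  w_A·p_A = 0.09 × 2.55282e-06 = 2.29754e-07
  w_B·p_B = 0.37 × 0.0528513 = 0.019555
  w_C·p_C = 0.30 × 0.139724 = 0.0419172
  w_D·p_D = 0.24 × 0.00045037 = 0.000108089
Denominator: 2.29754e-07 + 0.019555 + 0.0419172 + 0.000108089 = 0.0615805
So the posterior for Process C is 0.0419172 / 0.0615805 ≈ 0.6807.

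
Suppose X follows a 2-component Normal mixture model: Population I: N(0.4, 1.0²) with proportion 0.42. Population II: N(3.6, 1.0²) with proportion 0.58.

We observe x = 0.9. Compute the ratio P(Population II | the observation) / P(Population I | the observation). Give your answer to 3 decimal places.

0.041

Only the two components matter; the odds are (π_i f_i(x)) / (π_j f_j(x)).
Evaluate each component's likelihood at the observed value:
  L_I = (1/(1.0·√(2π)))·exp(−(0.9−0.4)²/(2·1.0²)) = 0.398942·exp(-0.12500) = 0.352065
  L_II = (1/(1.0·√(2π)))·exp(−(0.9−3.6)²/(2·1.0²)) = 0.398942·exp(-3.64500) = 0.0104209
Odds = (0.58/0.42) × (0.0104209/0.352065) = 1.38095 × 0.0295994 ≈ 0.041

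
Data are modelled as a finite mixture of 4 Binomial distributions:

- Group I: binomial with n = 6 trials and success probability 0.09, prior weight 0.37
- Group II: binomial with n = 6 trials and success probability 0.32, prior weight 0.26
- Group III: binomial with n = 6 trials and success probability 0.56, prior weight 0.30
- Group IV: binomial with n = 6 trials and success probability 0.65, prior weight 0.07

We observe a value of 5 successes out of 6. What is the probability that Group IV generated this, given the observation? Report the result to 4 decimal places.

Posterior ∝ prior × likelihood, so P(k | x) ∝ π_k f_k(x); normalise over all components.
Component likelihoods at x = 5 successes out of 6:
  p_I = C(6,5)·0.09^5·0.91^1 = 6·5.9049e-06·0.91 = 3.22408e-05
  p_II = C(6,5)·0.32^5·0.68^1 = 6·0.00335544·0.68 = 0.0136902
  p_III = C(6,5)·0.56^5·0.44^1 = 6·0.0550732·0.44 = 0.145393
  p_IV = C(6,5)·0.65^5·0.35^1 = 6·0.116029·0.35 = 0.243661
Unnormalised posteriors:
  π_I·p_I = 0.37 × 3.22408e-05 = 1.19291e-05
  π_II·p_II = 0.26 × 0.0136902 = 0.00355945
  π_III·p_III = 0.30 × 0.145393 = 0.043618
  π_IV·p_IV = 0.07 × 0.243661 = 0.0170563
Evidence: 1.19291e-05 + 0.00355945 + 0.043618 + 0.0170563 = 0.0642456
P(Group IV | the observation) ≈ 0.2655

0.2655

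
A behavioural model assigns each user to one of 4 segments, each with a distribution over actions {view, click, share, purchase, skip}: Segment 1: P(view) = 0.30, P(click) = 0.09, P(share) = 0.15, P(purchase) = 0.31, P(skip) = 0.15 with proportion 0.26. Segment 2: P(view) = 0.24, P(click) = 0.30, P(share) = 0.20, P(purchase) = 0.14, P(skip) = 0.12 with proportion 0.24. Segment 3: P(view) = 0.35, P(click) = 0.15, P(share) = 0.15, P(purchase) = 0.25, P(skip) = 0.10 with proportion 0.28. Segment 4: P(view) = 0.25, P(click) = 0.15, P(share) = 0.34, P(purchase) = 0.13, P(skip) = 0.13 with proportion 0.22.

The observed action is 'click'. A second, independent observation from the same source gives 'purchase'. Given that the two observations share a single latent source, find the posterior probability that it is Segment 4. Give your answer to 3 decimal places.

0.134

P(component k | x) = w_k·f_k(x) / marginal(x), where marginal(x) = Σ_j w_j·f_j(x).
Since both observations come from the same component, the likelihood for component k is f_k(x₁)·f_k(x₂).
  p_1 = [P(click | comp) = 0.09] × [0.31] = 0.0279
  p_2 = [P(click | comp) = 0.30] × [0.14] = 0.042
  p_3 = [P(click | comp) = 0.15] × [0.25] = 0.0375
  p_4 = [P(click | comp) = 0.15] × [0.13] = 0.0195
Prior × likelihood for each component:
  w_1·p_1 = 0.26 × 0.0279 = 0.007254
  w_2·p_2 = 0.24 × 0.042 = 0.01008
  w_3·p_3 = 0.28 × 0.0375 = 0.0105
  w_4·p_4 = 0.22 × 0.0195 = 0.00429
Evidence: 0.007254 + 0.01008 + 0.0105 + 0.00429 = 0.032124
P(Segment 4 | x₁,x₂) = 0.00429 / 0.032124 ≈ 0.134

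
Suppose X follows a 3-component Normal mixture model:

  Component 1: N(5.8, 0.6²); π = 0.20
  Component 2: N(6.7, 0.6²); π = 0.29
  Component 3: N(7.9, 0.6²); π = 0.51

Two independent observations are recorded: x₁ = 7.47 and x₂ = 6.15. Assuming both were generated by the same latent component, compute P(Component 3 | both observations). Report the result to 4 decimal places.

0.0605

P(component k | x) = w_k·f_k(x) / marginal(x), where marginal(x) = Σ_j w_j·f_j(x).
Since both observations come from the same component, the likelihood for component k is f_k(x₁)·f_k(x₂).
  L_1 = [0.0138207] × [0.560878] = 0.00775175
  L_2 = [0.29183] × [0.436812] = 0.127475
  L_3 = [0.514315] × [0.00945147] = 0.00486104
Unnormalised posteriors:
  w_1·L_1 = 0.20 × 0.00775175 = 0.00155035
  w_2·L_2 = 0.29 × 0.127475 = 0.0369677
  w_3·L_3 = 0.51 × 0.00486104 = 0.00247913
Sum: 0.00155035 + 0.0369677 + 0.00247913 = 0.0409972
P(Component 3 | x₁, x₂) = 0.00247913 / 0.0409972 ≈ 0.0605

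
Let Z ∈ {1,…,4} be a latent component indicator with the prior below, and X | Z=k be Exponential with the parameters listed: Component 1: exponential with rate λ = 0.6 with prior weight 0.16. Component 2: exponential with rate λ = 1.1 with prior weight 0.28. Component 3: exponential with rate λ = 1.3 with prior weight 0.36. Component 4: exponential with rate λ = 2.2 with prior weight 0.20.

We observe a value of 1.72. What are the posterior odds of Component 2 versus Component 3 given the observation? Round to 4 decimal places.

0.9283

The posterior odds equal the prior odds times the likelihood ratio: (π_i/π_j)·(f_i(x)/f_j(x)).
Component likelihoods at x = 1.72:
  f_1 = 0.213776
  f_2 = 0.165847
  f_3 = 0.138951
  f_4 = 0.0500095
Posterior odds = (π_2·f_2) / (π_3·f_3) = (0.28·0.165847) / (0.36·0.138951) = 0.0464371 / 0.0500223 ≈ 0.9283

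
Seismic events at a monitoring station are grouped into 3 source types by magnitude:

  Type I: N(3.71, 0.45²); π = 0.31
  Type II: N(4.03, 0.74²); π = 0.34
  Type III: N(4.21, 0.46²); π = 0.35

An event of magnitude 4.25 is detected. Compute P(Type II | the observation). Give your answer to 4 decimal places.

0.2868

The responsibility of component k is w_k f_k(x) divided by Σ_j w_j f_j(x).
Normal densities:
  L_I = (1/(0.45·√(2π)))·exp(−(4.25−3.71)²/(2·0.45²)) = 0.886538·exp(-0.72000) = 0.431525
  L_II = (1/(0.74·√(2π)))·exp(−(4.25−4.03)²/(2·0.74²)) = 0.539111·exp(-0.04419) = 0.515805
  L_III = (1/(0.46·√(2π)))·exp(−(4.25−4.21)²/(2·0.46²)) = 0.867266·exp(-0.00378) = 0.863993
Weight by the priors:
  w_I·L_I = 0.31 × 0.431525 = 0.133773
  w_II·L_II = 0.34 × 0.515805 = 0.175374
  w_III·L_III = 0.35 × 0.863993 = 0.302398
Denominator: 0.133773 + 0.175374 + 0.302398 = 0.611544
P(Type II | 4.25) ≈ 0.2868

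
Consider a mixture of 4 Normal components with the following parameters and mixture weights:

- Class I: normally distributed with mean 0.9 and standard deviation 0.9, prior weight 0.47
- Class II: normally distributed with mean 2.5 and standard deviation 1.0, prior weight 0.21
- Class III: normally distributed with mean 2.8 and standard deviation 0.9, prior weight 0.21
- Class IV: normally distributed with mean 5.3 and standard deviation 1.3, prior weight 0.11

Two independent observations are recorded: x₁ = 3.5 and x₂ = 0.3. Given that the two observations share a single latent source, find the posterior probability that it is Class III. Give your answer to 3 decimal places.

The responsibility of component k is π_k f_k(x) divided by Σ_j π_j f_j(x).
Since both observations come from the same component, the likelihood for component k is f_k(x₁)·f_k(x₂).
  p_I = [0.00683009] × [0.354942] = 0.00242429
  p_II = [0.241971] × [0.0354746] = 0.00858381
  p_III = [0.327572] × [0.00935726] = 0.00306518
  p_IV = [0.117669] × [0.000188248] = 2.21508e-05
Multiply by the mixture weights:
  π_I·p_I = 0.47 × 0.00242429 = 0.00113941
  π_II·p_II = 0.21 × 0.00858381 = 0.0018026
  π_III·p_III = 0.21 × 0.00306518 = 0.000643687
  π_IV·p_IV = 0.11 × 2.21508e-05 = 2.43659e-06
Normaliser: 0.00113941 + 0.0018026 + 0.000643687 + 2.43659e-06 = 0.00358814
So the posterior for Class III is 0.000643687 / 0.00358814 ≈ 0.179.

0.179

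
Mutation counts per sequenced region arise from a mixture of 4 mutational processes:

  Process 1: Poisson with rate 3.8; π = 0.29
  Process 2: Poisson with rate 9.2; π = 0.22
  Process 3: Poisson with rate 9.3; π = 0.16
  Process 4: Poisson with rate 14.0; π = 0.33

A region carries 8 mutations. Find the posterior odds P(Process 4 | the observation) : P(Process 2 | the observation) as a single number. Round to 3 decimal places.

Only the two components matter; the odds are (π_i f_i(x)) / (π_j f_j(x)).
Evaluate each component's likelihood at the observed value:
  L_1 = e^(−3.8)·3.8^8/8! = 0.0241229
  L_2 = e^(−9.2)·9.2^8/8! = 0.128609
  L_3 = e^(−9.3)·9.3^8/8! = 0.126883
  L_4 = e^(−14.0)·14.0^8/8! = 0.0304355
Posterior odds = (π_4·L_4) / (π_2·L_2) = (0.33·0.0304355) / (0.22·0.128609) = 0.0100437 / 0.0282941 ≈ 0.355

0.355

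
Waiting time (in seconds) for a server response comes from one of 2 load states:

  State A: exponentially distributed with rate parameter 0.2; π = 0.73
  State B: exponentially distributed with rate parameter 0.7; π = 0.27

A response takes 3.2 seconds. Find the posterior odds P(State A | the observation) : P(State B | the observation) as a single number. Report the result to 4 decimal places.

Only the two components matter; the odds are (w_i f_i(x)) / (w_j f_j(x)).
Evaluate each component's likelihood at the observed value:
  p_A = 0.2·e^(−0.2·3.2) = 0.2·e^(−0.6400) = 0.105458
  p_B = 0.7·e^(−0.7·3.2) = 0.7·e^(−2.2400) = 0.074521
Posterior odds = (w_A·p_A) / (w_B·p_B) = (0.73·0.105458) / (0.27·0.074521) = 0.0769847 / 0.0201207 ≈ 3.8262

3.8262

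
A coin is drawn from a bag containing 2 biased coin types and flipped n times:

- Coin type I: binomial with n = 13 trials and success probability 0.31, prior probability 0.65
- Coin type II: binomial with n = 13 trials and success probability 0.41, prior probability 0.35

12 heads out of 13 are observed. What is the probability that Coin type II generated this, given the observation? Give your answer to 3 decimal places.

0.930

The responsibility of component k is P(Z=k) f_k(x) divided by Σ_j P(Z=j) f_j(x).
Component likelihoods at x = 12 heads out of 13:
  f_I = C(13,12)·0.31^12·0.69^1 = 13·7.87663e-07·0.69 = 7.06534e-06
  f_II = C(13,12)·0.41^12·0.59^1 = 13·2.25635e-05·0.59 = 0.000173062
Unnormalised posteriors:
  P(Z=I)·f_I = 0.65 × 7.06534e-06 = 4.59247e-06
  P(Z=II)·f_II = 0.35 × 0.000173062 = 6.05717e-05
Denominator: 4.59247e-06 + 6.05717e-05 = 6.51642e-05
So the posterior for Coin type II is 6.05717e-05 / 6.51642e-05 ≈ 0.930.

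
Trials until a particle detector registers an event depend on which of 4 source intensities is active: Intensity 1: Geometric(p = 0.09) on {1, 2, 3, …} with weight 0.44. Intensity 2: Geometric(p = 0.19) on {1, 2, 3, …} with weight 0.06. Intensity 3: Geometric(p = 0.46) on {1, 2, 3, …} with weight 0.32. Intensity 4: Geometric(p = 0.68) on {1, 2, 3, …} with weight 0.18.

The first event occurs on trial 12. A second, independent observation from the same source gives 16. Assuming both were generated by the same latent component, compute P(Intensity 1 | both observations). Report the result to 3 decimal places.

0.971

Posterior ∝ prior × likelihood, so P(k | x) ∝ w_k f_k(x); normalise over all components.
Since both observations come from the same component, the likelihood for component k is f_k(x₁)·f_k(x₂).
  L_1 = [0.0318932] × [0.0218707] = 0.000697527
  L_2 = [0.0187106] × [0.00805432] = 0.000150702
  L_3 = [0.000523708] × [4.45312e-05] = 2.33213e-08
  L_4 = [2.44996e-06] × [2.56897e-08] = 6.29386e-14
Unnormalised posteriors:
  w_1·L_1 = 0.44 × 0.000697527 = 0.000306912
  w_2·L_2 = 0.06 × 0.000150702 = 9.04209e-06
  w_3·L_3 = 0.32 × 2.33213e-08 = 7.46283e-09
  w_4·L_4 = 0.18 × 6.29386e-14 = 1.1329e-14
Normaliser: 0.000306912 + 9.04209e-06 + 7.46283e-09 + 1.1329e-14 = 0.000315962
P(Intensity 1 | x) = 0.000306912 / 0.000315962 ≈ 0.971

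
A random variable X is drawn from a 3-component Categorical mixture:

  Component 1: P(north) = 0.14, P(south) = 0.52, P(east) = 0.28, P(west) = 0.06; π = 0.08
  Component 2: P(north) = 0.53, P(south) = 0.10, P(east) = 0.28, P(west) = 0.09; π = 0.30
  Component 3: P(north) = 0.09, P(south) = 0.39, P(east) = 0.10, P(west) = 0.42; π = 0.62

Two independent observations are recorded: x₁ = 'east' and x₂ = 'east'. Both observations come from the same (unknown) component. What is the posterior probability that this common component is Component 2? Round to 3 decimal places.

By Bayes' theorem, P(k | x) = w_k f_k(x) / Σ_j w_j f_j(x).
Since both observations come from the same component, the likelihood for component k is f_k(x₁)·f_k(x₂).
  p_1 = [P(east | comp) = 0.28] × [0.28] = 0.0784
  p_2 = [P(east | comp) = 0.28] × [0.28] = 0.0784
  p_3 = [P(east | comp) = 0.10] × [0.1] = 0.01
Multiply by the mixture weights:
  w_1·p_1 = 0.08 × 0.0784 = 0.006272
  w_2·p_2 = 0.30 × 0.0784 = 0.02352
  w_3·p_3 = 0.62 × 0.01 = 0.0062
Normaliser: 0.006272 + 0.02352 + 0.0062 = 0.035992
P(Component 2 | data) = 0.02352 / 0.035992 ≈ 0.653

0.653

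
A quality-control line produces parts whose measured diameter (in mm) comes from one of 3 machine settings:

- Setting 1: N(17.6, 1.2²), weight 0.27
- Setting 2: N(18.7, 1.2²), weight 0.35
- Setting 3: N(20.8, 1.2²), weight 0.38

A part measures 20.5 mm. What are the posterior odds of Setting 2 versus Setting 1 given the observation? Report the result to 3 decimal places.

7.804

Since P(k|x) ∝ π_k f_k(x), the posterior odds are π_i f_i(x) / (π_j f_j(x)).
Evaluate each component's likelihood at the observed value:
  p_1 = (1/(1.2·√(2π)))·exp(−(20.5−17.6)²/(2·1.2²)) = 0.332452·exp(-2.92014) = 0.0179279
  p_2 = (1/(1.2·√(2π)))·exp(−(20.5−18.7)²/(2·1.2²)) = 0.332452·exp(-1.12500) = 0.107931
  p_3 = (1/(1.2·√(2π)))·exp(−(20.5−20.8)²/(2·1.2²)) = 0.332452·exp(-0.03125) = 0.322223
Odds = (0.35/0.27) × (0.107931/0.0179279) = 1.2963 × 6.02031 ≈ 7.804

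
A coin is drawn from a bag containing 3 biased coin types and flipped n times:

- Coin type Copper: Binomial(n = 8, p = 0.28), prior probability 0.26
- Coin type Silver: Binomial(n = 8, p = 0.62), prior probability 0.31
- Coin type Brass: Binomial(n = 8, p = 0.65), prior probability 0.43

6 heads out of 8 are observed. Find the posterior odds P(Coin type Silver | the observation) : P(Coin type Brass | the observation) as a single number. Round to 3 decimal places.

0.640

The posterior odds equal the prior odds times the likelihood ratio: (w_i/w_j)·(f_i(x)/f_j(x)).
Component likelihoods at x = 6 heads out of 8:
  p_Copper = 0.00699473
  p_Silver = 0.229655
  p_Brass = 0.258687
0.071193 / 0.111235 ≈ 0.640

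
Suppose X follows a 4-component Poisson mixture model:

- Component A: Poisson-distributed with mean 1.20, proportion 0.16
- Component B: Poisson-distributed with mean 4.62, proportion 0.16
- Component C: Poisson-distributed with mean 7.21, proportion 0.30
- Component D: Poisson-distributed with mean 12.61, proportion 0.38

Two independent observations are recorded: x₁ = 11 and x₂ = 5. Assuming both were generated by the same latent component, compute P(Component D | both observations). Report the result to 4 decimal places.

0.1554

Apply Bayes' rule: the posterior for each component is proportional to its prior times its likelihood at x.
Since both observations come from the same component, the likelihood for component k is f_k(x₁)·f_k(x₂).
  p_A = [5.60641e-08] × [0.00624556] = 3.50152e-10
  p_B = [0.00505203] × [0.172818] = 0.000873079
  p_C = [0.0506838] × [0.120014] = 0.00608276
  p_D = [0.107215] × [0.00887035] = 0.000951037
Unnormalised posteriors:
  π_A·p_A = 0.16 × 3.50152e-10 = 5.60243e-11
  π_B·p_B = 0.16 × 0.000873079 = 0.000139693
  π_C·p_C = 0.30 × 0.00608276 = 0.00182483
  π_D·p_D = 0.38 × 0.000951037 = 0.000361394
Denominator: 5.60243e-11 + 0.000139693 + 0.00182483 + 0.000361394 = 0.00232592
P(Component D | x) = 0.000361394 / 0.00232592 ≈ 0.1554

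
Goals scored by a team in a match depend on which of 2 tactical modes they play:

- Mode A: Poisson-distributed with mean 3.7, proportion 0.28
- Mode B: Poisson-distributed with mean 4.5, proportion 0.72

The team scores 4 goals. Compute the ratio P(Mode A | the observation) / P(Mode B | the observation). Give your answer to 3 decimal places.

0.396

Only the two components matter; the odds are (w_i f_i(x)) / (w_j f_j(x)).
Evaluate each component's likelihood at the observed value:
  f_A = e^(−3.7)·3.7^4/4! = 0.193066
  f_B = e^(−4.5)·4.5^4/4! = 0.189808
0.0540585 / 0.136661 ≈ 0.396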